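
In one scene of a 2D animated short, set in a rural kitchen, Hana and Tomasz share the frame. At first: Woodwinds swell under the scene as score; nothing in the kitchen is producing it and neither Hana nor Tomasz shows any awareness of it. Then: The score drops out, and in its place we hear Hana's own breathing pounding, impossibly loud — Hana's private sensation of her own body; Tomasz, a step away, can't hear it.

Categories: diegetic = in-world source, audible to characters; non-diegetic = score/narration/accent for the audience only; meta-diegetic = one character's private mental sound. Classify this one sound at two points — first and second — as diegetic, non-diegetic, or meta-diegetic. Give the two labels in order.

non-diegetic, meta-diegetic

First: underscore with no in-world source, inaudible to the characters → non-diegetic.
Second: the body sound is Hana's subjective perception alone — Tomasz can't hear it → meta-diegetic.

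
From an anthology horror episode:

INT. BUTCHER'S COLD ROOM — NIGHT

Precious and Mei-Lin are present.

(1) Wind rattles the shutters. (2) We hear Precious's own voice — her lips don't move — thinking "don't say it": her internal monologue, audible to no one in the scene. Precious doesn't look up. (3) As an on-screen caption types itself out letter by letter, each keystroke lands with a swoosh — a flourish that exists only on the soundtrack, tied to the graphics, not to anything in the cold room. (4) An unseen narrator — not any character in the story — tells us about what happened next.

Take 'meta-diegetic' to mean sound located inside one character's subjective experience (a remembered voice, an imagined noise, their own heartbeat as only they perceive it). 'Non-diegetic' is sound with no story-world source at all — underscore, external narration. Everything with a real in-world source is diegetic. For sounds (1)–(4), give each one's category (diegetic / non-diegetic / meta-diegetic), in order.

(1) is diegetic: it's the actual ambient sound of the location.
Sound (2): internal monologue — inside Precious's mind, not spoken into the scene, so meta-diegetic.
Sound (3): the caption isn't part of the story world, so neither is the sound tied to it, so non-diegetic.
Sound (4): external voice-over — not a character, not heard by anyone in the scene, so non-diegetic.

diegetic, meta-diegetic, non-diegetic, non-diegetic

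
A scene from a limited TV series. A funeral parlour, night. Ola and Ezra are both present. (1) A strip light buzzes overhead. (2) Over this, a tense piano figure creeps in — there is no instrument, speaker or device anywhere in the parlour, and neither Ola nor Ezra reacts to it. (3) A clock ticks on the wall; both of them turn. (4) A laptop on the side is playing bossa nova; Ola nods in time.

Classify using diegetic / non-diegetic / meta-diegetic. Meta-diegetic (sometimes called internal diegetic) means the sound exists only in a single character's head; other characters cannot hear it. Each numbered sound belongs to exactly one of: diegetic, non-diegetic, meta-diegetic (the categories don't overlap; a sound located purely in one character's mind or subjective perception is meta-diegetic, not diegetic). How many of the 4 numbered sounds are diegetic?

3

(1) ambient/room sound belonging to the story's physical space → diegetic.
(2) score with no on-screen or off-screen source; it exists for the audience alone → non-diegetic.
(3) is diegetic: a clock is a real object/event in the scene's world.
(4) a laptop is a physical source in the scene and Ola reacts to it → diegetic.
Diegetic: (1), (3), (4) — that's 3.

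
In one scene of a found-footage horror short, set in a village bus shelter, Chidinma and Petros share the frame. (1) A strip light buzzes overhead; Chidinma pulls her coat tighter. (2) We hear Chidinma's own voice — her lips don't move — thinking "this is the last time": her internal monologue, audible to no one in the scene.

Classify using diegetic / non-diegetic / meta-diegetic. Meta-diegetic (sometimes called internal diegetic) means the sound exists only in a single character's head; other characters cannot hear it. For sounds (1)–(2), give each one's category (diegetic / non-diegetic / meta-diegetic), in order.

diegetic, meta-diegetic

(1) ambient/room sound belonging to the story's physical space → diegetic.
(2) Chidinma's thought-voice: a private mental sound no other character can hear → meta-diegetic.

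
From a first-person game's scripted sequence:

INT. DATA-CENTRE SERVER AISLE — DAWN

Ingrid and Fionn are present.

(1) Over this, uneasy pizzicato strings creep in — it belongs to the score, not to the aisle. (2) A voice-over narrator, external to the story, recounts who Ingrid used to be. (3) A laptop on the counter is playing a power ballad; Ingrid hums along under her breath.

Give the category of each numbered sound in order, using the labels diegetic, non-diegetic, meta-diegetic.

(1) nothing in the aisle produces it and the characters don't hear it — pure soundtrack → non-diegetic.
Sound (2): commentary laid over the scene from outside the fiction, so non-diegetic.
(3) a laptop is a physical source in the scene and Ingrid reacts to it → diegetic.

non-diegetic, non-diegetic, diegetic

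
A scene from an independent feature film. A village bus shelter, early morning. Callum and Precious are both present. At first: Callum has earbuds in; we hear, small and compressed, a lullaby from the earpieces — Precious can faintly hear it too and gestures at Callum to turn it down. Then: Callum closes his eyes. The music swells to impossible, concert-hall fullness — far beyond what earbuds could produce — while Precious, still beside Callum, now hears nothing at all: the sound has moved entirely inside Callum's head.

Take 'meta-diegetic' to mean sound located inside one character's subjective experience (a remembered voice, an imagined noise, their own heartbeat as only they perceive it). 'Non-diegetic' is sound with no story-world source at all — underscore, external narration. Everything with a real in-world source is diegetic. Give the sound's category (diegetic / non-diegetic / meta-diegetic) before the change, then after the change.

Before the change: the earbuds are a physical source both characters can hear → diegetic.
After the change: the music now exists only as Callum's subjective experience; Precious can no longer hear it → meta-diegetic.

diegetic, meta-diegetic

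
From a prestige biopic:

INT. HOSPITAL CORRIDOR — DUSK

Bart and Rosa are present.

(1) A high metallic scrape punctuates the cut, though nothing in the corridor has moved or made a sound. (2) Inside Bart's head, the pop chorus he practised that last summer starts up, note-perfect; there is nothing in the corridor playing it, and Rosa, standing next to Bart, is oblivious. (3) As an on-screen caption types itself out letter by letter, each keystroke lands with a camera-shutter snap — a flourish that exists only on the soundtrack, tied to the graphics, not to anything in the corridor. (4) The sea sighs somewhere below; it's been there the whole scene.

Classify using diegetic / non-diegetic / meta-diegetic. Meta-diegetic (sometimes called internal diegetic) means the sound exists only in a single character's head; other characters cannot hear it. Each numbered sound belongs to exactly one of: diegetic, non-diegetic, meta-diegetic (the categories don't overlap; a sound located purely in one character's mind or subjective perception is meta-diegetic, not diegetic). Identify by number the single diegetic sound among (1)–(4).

(1) nothing in the scene produces it; it's an accent added for the audience → non-diegetic.
Sound (2): remembered music, private to Bart — Rosa is oblivious because it isn't in the room, so meta-diegetic.
(3) is non-diegetic: it accompanies on-screen graphics, not anything inside the story world.
(4) is diegetic: ambient/room sound belonging to the story's physical space.
Only (4) is diegetic.

4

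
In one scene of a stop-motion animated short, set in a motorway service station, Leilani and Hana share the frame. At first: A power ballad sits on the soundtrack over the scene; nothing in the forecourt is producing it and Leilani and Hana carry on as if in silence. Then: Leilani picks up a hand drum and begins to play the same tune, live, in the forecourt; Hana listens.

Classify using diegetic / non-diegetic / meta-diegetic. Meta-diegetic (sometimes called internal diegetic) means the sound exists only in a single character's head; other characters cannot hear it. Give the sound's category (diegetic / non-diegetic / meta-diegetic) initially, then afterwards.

non-diegetic, diegetic

Initially: no in-world source exists and no character can hear it — underscore → non-diegetic.
Afterwards: a hand drum is now a real source in the story world and the characters hear it → diegetic.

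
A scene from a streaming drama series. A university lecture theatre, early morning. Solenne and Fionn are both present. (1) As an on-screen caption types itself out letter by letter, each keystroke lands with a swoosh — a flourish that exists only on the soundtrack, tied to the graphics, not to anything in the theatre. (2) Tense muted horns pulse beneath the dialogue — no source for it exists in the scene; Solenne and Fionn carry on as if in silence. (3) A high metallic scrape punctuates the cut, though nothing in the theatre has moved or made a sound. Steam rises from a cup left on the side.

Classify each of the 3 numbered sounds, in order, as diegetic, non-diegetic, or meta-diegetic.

(1) it accompanies on-screen graphics, not anything inside the story world → non-diegetic.
(2) is non-diegetic: it has no source in the story world and no character can hear it — it's underscore.
Sound (3): it's a sound-design accent with no in-world source; no one in the scene can hear it, so non-diegetic.

non-diegetic, non-diegetic, non-diegetic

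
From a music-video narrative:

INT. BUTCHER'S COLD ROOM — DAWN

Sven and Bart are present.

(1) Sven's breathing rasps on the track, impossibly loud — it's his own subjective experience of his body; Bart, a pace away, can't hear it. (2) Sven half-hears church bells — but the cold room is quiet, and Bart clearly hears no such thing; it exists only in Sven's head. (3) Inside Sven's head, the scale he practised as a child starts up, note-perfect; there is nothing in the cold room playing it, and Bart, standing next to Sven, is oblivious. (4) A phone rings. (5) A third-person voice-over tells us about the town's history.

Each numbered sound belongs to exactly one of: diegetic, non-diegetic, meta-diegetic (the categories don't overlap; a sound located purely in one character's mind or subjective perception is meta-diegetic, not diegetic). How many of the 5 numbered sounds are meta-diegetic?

(1) is meta-diegetic: it's Sven's internal bodily sensation rendered as sound; only Sven 'hears' it.
(2) is meta-diegetic: subjective to Sven: the cold room is silent and Bart hears nothing.
Sound (3): it lives in Sven's subjectivity, not in the cold room, so meta-diegetic.
(4) is diegetic: the sound comes from a phone physically present in the location.
Sound (5): external voice-over — not a character, not heard by anyone in the scene, so non-diegetic.
Meta-diegetic: (1), (2), (3) — that's 3.

3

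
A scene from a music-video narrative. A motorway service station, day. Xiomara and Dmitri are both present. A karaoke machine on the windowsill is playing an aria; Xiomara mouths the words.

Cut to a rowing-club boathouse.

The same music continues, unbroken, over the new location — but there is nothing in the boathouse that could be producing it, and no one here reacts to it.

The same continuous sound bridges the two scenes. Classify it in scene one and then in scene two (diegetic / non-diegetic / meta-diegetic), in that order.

diegetic, non-diegetic

Scene one: a karaoke machine is an on-screen source and Xiomara reacts to it → diegetic.
Scene two: there is no source in the boathouse and no one hears it — it's now underscore → non-diegetic.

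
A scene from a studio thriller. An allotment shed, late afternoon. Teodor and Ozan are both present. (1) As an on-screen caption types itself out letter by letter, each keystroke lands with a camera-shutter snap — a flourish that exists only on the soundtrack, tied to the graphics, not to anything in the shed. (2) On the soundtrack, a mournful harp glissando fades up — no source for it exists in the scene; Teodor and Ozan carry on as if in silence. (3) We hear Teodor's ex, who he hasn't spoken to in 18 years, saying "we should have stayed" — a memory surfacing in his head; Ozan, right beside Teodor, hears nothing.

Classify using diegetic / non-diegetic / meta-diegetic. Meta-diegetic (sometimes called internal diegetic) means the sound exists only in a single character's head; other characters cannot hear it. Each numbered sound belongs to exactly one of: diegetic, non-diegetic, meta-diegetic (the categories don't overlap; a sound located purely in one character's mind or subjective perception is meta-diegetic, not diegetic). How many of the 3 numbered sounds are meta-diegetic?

Sound (1): it accompanies on-screen graphics, not anything inside the story world, so non-diegetic.
Sound (2): it has no source in the story world and no character can hear it — it's underscore, so non-diegetic.
(3) is meta-diegetic: it's Teodor's recollection rendered as sound; the other character can't hear it.
Meta-diegetic: (3) — that's 1.

1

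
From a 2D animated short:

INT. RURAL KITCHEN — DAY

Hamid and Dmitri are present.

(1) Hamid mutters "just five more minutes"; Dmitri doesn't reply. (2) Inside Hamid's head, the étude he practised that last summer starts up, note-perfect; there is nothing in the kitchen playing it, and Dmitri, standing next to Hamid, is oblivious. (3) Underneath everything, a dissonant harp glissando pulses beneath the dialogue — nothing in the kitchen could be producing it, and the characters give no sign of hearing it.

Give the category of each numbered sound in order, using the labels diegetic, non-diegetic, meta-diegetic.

(1) is diegetic: on-screen dialogue — Hamid speaks and Dmitri is there to hear.
Sound (2): it lives in Hamid's subjectivity, not in the kitchen, so meta-diegetic.
Sound (3): nothing in the kitchen produces it and the characters don't hear it — pure soundtrack, so non-diegetic.

diegetic, meta-diegetic, non-diegetic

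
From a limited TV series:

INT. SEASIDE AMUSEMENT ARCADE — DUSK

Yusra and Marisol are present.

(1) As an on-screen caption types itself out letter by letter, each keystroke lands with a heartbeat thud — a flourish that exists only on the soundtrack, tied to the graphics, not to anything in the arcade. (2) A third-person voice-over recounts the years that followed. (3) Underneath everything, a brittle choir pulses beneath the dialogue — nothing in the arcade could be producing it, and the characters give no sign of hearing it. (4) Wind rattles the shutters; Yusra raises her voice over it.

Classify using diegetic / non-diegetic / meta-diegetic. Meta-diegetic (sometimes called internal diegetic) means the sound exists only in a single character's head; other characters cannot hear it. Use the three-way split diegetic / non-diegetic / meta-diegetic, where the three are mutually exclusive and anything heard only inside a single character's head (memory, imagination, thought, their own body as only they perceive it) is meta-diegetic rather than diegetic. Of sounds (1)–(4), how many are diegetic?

1

Sound (1): the caption isn't part of the story world, so neither is the sound tied to it, so non-diegetic.
(2) is non-diegetic: commentary laid over the scene from outside the fiction.
(3) it has no source in the story world and no character can hear it — it's underscore → non-diegetic.
Sound (4): it's the actual ambient sound of the location, so diegetic.
So 1 of the 4 is diegetic: (4).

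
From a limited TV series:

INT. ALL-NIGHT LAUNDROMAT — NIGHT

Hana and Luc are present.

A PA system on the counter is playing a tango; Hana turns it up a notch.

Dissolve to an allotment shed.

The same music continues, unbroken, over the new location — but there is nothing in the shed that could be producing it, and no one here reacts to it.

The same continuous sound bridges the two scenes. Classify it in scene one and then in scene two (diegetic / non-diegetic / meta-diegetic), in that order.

Scene one: a PA system is an on-screen source and Hana reacts to it → diegetic.
Scene two: there is no source in the shed and no one hears it — it's now underscore → non-diegetic.

diegetic, non-diegetic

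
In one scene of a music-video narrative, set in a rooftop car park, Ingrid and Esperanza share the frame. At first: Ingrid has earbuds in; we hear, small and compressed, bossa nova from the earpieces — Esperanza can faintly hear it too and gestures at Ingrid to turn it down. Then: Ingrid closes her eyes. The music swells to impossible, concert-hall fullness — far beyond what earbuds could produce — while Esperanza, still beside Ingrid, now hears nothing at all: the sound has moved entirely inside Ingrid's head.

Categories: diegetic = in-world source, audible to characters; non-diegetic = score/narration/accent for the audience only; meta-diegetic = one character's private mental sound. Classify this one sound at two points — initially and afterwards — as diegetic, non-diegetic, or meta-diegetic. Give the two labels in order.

Initially: the earbuds are a physical source both characters can hear → diegetic.
Afterwards: the music now exists only as Ingrid's subjective experience; Esperanza can no longer hear it → meta-diegetic.

diegetic, meta-diegetic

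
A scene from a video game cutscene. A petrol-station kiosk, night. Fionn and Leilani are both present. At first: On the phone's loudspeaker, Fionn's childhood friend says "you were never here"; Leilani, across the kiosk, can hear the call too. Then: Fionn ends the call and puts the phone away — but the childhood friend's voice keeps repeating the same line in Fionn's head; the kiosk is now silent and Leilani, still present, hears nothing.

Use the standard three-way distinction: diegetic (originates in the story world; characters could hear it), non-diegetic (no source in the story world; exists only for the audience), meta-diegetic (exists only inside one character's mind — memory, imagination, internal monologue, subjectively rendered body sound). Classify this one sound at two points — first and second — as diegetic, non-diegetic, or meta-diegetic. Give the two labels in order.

First: the loudspeaker is an in-world source; both Fionn and Leilani hear the call → diegetic.
Second: with the phone off, the voice continues only as Fionn's private mental replay — Leilani can't hear it → meta-diegetic.

diegetic, meta-diegetic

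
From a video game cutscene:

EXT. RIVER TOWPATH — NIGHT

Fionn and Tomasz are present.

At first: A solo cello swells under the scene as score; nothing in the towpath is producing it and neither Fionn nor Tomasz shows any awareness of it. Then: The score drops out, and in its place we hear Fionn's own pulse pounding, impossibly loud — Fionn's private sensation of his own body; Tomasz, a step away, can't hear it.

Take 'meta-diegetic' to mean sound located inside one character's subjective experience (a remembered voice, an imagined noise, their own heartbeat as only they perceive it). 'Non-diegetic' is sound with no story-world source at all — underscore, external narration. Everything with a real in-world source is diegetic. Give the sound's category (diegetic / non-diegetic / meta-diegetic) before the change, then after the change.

non-diegetic, meta-diegetic

Before the change: underscore with no in-world source, inaudible to the characters → non-diegetic.
After the change: the body sound is Fionn's subjective perception alone — Tomasz can't hear it → meta-diegetic.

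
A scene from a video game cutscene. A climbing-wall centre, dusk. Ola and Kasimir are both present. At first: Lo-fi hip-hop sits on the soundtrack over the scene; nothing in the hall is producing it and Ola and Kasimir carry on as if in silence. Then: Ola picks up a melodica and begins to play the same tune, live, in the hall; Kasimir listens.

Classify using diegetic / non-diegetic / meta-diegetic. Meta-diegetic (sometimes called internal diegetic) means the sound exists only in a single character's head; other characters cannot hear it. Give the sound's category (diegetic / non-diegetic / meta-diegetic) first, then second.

non-diegetic, diegetic

First: no in-world source exists and no character can hear it — underscore → non-diegetic.
Second: a melodica is now a real source in the story world and the characters hear it → diegetic.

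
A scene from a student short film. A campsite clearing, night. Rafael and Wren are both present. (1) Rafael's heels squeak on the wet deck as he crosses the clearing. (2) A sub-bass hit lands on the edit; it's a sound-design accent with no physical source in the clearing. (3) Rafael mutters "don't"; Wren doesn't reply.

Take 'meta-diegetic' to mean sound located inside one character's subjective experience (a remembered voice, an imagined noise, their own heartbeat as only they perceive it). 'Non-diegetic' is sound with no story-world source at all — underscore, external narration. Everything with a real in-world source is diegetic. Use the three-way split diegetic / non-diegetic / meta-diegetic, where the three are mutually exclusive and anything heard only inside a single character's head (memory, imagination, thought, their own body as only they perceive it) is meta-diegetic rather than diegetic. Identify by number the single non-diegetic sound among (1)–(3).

2

(1) it's the physical sound of Rafael moving in the space → diegetic.
(2) an editorial stinger — it belongs to the cut, not the story world → non-diegetic.
(3) is diegetic: Rafael is a character speaking aloud in the scene.
Only (2) is non-diegetic.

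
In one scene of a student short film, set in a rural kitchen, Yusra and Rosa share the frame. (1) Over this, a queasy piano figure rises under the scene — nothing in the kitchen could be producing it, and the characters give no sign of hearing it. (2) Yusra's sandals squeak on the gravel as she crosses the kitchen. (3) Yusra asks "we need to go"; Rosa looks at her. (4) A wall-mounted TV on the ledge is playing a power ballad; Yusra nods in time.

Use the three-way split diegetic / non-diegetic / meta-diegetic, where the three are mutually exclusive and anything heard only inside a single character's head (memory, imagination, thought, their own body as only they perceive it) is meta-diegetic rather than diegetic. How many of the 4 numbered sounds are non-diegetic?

Sound (1): nothing in the kitchen produces it and the characters don't hear it — pure soundtrack, so non-diegetic.
(2) is diegetic: Yusra's footsteps are produced in the story world.
(3) Yusra is a character speaking aloud in the scene → diegetic.
Sound (4): the music comes from an on-screen device that Yusra responds to, so diegetic.
Non-diegetic: (1) — that's 1.

1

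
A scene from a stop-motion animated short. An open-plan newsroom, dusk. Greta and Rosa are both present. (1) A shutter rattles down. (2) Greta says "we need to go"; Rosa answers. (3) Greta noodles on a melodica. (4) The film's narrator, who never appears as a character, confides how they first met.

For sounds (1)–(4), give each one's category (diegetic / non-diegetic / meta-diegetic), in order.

diegetic, diegetic, diegetic, non-diegetic

(1) is diegetic: a shutter is a real object/event in the scene's world.
(2) is diegetic: on-screen dialogue — Greta speaks and Rosa is there to hear.
Sound (3): the instrument and the performer are both in the scene, so diegetic.
Sound (4): commentary laid over the scene from outside the fiction, so non-diegetic.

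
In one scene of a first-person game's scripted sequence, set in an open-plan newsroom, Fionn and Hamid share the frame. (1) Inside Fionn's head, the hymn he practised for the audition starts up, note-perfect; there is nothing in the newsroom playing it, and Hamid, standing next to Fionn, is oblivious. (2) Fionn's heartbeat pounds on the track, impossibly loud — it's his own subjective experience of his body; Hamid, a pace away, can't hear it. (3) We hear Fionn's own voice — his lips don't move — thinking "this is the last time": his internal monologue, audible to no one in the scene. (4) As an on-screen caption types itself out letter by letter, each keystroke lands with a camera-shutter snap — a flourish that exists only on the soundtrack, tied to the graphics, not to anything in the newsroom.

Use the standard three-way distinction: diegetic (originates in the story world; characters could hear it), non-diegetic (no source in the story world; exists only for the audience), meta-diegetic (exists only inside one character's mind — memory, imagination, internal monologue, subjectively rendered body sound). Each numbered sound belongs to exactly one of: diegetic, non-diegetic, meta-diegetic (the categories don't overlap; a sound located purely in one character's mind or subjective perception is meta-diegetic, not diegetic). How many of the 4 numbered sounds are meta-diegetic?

Sound (1): it lives in Fionn's subjectivity, not in the newsroom, so meta-diegetic.
Sound (2): it's Fionn's internal bodily sensation rendered as sound; only Fionn 'hears' it, so meta-diegetic.
Sound (3): internal monologue — inside Fionn's mind, not spoken into the scene, so meta-diegetic.
Sound (4): sound married to a title/caption — outside the diegesis by definition, so non-diegetic.
Meta-diegetic: (1), (2), (3) — that's 3.

3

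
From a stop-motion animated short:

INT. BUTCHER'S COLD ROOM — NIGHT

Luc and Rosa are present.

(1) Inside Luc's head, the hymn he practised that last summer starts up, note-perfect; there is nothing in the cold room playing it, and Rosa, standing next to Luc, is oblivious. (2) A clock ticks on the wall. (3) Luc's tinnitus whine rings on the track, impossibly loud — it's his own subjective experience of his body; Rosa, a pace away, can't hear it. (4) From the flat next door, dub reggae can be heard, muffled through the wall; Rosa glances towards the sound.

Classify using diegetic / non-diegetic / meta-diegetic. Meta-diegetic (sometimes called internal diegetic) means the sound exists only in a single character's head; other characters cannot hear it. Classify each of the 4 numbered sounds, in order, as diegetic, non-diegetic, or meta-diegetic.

Sound (1): it lives in Luc's subjectivity, not in the cold room, so meta-diegetic.
Sound (2): the sound comes from a clock physically present in the location, so diegetic.
(3) is meta-diegetic: a subjective body sound — Luc's private perception, inaudible to Rosa.
Sound (4): off-screen diegetic: the source is out of frame but still in the story's space, so diegetic.

meta-diegetic, diegetic, meta-diegetic, diegetic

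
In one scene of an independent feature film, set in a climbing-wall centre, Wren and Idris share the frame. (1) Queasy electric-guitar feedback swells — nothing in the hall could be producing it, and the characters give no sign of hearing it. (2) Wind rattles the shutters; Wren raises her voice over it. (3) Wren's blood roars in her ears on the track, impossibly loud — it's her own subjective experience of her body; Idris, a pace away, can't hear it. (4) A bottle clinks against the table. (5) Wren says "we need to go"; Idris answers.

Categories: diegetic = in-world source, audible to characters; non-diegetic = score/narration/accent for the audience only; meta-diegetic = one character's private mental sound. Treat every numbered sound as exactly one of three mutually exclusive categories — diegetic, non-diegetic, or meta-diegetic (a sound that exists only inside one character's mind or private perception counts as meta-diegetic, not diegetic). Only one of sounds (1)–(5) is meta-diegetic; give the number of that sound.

(1) is non-diegetic: it has no source in the story world and no character can hear it — it's underscore.
(2) wind is part of the location's real environment → diegetic.
(3) is meta-diegetic: point-of-audition from inside Wren's body; not a sound in the room.
(4) is diegetic: the sound comes from a bottle physically present in the location.
(5) is diegetic: spoken by a character present in the story world.
Only (3) is meta-diegetic.

3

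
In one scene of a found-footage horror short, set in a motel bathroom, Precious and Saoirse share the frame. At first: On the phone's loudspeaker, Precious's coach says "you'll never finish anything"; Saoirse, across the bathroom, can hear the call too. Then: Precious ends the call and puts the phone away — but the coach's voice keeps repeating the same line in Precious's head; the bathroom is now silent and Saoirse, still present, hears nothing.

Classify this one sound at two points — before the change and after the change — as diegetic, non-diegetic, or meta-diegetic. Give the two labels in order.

diegetic, meta-diegetic

Before the change: the loudspeaker is an in-world source; both Precious and Saoirse hear the call → diegetic.
After the change: with the phone off, the voice continues only as Precious's private mental replay — Saoirse can't hear it → meta-diegetic.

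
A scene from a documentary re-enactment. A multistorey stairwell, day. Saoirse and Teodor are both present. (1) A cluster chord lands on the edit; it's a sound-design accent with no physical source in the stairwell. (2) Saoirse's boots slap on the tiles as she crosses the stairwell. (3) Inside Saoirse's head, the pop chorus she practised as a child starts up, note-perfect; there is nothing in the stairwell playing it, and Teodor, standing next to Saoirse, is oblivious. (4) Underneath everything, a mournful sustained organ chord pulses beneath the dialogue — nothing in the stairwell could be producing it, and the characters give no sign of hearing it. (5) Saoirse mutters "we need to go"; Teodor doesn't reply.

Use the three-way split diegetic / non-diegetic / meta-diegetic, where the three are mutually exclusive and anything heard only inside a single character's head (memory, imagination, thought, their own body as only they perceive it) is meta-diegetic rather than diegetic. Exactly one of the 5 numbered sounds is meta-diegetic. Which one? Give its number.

(1) it's a sound-design accent with no in-world source; no one in the scene can hear it → non-diegetic.
(2) is diegetic: it's the physical sound of Saoirse moving in the space.
(3) it lives in Saoirse's subjectivity, not in the stairwell → meta-diegetic.
(4) nothing in the stairwell produces it and the characters don't hear it — pure soundtrack → non-diegetic.
(5) Saoirse is a character speaking aloud in the scene → diegetic.
Only (3) is meta-diegetic.

3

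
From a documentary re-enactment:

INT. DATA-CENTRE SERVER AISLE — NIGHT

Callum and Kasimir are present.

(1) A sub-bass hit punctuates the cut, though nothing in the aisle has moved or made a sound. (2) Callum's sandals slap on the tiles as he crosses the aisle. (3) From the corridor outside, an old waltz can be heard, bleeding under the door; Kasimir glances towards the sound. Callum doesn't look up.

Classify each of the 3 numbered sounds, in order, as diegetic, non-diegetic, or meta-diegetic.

(1) it's a sound-design accent with no in-world source; no one in the scene can hear it → non-diegetic.
Sound (2): Callum's footsteps are produced in the story world, so diegetic.
(3) it's coming from the corridor outside — a location within the story world — and Kasimir reacts → diegetic.

non-diegetic, diegetic, diegetic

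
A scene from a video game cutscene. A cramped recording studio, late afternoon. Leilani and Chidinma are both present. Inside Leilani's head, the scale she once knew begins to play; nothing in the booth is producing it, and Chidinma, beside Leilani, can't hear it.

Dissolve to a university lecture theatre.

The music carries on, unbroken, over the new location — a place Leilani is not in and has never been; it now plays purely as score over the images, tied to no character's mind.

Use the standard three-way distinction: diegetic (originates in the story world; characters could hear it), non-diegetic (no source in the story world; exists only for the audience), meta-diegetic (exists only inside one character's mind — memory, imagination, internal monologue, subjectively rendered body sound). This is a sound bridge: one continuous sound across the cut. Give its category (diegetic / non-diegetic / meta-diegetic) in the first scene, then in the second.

Scene one: the music exists only inside Leilani's mind; Chidinma can't hear it → meta-diegetic.
Scene two: it's detached from Leilani entirely and plays over unrelated images with no in-world source — conventional underscore → non-diegetic.

meta-diegetic, non-diegetic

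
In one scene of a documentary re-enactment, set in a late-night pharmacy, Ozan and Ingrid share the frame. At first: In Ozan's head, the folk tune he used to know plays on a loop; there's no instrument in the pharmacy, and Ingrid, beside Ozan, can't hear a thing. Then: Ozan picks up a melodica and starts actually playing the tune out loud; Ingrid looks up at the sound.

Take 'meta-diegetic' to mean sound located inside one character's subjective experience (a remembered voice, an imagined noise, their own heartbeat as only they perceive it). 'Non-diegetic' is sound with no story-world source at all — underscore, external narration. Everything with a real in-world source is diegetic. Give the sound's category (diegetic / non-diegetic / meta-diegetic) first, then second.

meta-diegetic, diegetic

First: the tune exists only as Ozan's private memory; Ingrid can't hear it → meta-diegetic.
Second: Ozan is now producing it live on a melodica, in the room, and Ingrid hears it → diegetic.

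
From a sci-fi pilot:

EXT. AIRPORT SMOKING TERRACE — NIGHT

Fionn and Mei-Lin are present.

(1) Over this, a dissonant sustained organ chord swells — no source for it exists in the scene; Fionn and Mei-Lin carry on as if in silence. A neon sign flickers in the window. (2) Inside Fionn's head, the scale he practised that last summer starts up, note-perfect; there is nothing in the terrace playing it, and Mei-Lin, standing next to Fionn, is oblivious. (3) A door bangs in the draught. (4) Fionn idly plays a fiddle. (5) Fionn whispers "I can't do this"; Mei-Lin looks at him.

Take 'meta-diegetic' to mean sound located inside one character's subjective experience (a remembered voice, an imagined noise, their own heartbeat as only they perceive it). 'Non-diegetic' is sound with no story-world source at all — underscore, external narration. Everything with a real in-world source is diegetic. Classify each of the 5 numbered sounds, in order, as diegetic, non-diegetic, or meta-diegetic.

non-diegetic, meta-diegetic, diegetic, diegetic, diegetic

Sound (1): it has no source in the story world and no character can hear it — it's underscore, so non-diegetic.
(2) it lives in Fionn's subjectivity, not in the terrace → meta-diegetic.
Sound (3): the sound comes from a door physically present in the location, so diegetic.
Sound (4): the instrument and the performer are both in the scene, so diegetic.
Sound (5): on-screen dialogue — Fionn speaks and Mei-Lin is there to hear, so diegetic.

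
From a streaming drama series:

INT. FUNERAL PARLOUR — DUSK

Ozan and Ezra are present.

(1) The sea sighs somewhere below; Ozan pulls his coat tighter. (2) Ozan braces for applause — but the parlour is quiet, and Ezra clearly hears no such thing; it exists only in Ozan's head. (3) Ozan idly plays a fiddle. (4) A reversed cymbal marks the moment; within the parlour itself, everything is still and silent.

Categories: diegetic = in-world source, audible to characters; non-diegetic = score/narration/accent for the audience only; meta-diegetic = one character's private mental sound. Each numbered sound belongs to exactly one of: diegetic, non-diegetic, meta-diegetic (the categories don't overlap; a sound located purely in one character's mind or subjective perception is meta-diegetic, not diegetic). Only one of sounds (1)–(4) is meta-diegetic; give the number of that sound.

(1) is diegetic: ambient/room sound belonging to the story's physical space.
Sound (2): Ozan alone 'hears' it — an imagined sound, not present in the space, so meta-diegetic.
(3) the instrument and the performer are both in the scene → diegetic.
(4) nothing in the scene produces it; it's an accent added for the audience → non-diegetic.
Only (2) is meta-diegetic.

2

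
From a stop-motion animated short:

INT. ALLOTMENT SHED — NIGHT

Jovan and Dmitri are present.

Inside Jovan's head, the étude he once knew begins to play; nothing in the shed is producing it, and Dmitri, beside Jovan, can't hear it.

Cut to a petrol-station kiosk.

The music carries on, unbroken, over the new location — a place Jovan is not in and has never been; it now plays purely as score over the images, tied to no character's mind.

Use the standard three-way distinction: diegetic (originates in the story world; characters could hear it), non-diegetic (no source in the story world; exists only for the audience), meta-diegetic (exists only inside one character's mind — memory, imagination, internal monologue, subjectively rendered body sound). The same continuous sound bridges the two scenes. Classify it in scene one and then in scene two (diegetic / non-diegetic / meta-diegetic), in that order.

Scene one: the music exists only inside Jovan's mind; Dmitri can't hear it → meta-diegetic.
Scene two: it's detached from Jovan entirely and plays over unrelated images with no in-world source — conventional underscore → non-diegetic.

meta-diegetic, non-diegetic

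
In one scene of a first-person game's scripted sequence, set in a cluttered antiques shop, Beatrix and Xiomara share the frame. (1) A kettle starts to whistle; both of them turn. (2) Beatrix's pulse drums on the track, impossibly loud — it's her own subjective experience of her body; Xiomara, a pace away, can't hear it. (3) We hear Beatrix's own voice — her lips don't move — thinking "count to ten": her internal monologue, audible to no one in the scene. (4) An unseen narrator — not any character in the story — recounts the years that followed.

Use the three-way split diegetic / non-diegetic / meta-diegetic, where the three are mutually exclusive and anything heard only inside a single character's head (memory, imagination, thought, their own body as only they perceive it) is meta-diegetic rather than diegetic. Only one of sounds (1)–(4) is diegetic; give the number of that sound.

1

(1) a kettle is a real object/event in the scene's world → diegetic.
(2) a subjective body sound — Beatrix's private perception, inaudible to Xiomara → meta-diegetic.
(3) is meta-diegetic: it's Beatrix's unspoken thought, heard only by the audience via her subjectivity.
(4) external voice-over — not a character, not heard by anyone in the scene → non-diegetic.
Only (1) is diegetic.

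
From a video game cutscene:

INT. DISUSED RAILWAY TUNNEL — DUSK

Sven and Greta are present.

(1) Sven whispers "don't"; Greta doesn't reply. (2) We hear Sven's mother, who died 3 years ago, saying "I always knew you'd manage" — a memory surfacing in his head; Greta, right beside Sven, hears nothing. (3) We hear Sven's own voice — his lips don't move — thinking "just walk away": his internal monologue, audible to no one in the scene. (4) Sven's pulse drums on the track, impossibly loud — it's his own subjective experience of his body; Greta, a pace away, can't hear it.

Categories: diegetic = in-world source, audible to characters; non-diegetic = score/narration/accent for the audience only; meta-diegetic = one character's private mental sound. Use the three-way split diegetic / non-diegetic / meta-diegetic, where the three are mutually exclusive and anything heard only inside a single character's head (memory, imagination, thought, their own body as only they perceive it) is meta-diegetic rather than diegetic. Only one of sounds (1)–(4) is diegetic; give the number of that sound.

1

Sound (1): Sven is a character speaking aloud in the scene, so diegetic.
(2) is meta-diegetic: a remembered line, private to Sven — not present in the room, not audible to Greta.
(3) is meta-diegetic: internal monologue — inside Sven's mind, not spoken into the scene.
(4) is meta-diegetic: point-of-audition from inside Sven's body; not a sound in the room.
Only (1) is diegetic.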